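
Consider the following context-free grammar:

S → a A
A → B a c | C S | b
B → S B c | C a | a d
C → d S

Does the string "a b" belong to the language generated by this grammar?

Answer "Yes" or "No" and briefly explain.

Yes - a valid derivation exists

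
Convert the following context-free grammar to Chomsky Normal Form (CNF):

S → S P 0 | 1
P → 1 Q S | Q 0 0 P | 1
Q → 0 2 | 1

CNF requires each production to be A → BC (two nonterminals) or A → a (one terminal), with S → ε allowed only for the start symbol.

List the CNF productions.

T0 → 0; S → 1; T1 → 1; P → 1; T2 → 2; Q → 1; S → S X0; X0 → P T0; P → T1 X1; X1 → Q S; P → Q X2; X2 → T0 X3; X3 → T0 P; Q → T0 T2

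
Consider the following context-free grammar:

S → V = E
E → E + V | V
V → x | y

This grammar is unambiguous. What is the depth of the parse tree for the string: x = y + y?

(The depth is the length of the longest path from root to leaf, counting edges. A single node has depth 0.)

4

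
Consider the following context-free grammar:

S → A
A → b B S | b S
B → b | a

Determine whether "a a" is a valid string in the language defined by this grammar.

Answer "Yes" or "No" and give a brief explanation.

No - no valid derivation exists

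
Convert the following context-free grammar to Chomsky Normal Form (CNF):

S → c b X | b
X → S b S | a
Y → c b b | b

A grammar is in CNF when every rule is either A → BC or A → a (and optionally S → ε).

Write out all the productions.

TC → c; TB → b; S → b; X → a; Y → b; S → TC X0; X0 → TB X; X → S X1; X1 → TB S; Y → TC X2; X2 → TB TB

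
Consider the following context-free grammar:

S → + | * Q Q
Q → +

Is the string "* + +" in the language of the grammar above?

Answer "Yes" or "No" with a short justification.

Yes - a valid derivation exists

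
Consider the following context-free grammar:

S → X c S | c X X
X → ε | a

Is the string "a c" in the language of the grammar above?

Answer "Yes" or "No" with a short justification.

No - no valid derivation exists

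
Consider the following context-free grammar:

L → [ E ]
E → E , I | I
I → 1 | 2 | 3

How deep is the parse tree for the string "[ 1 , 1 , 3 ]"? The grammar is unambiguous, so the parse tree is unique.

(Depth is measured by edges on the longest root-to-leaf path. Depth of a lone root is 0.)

5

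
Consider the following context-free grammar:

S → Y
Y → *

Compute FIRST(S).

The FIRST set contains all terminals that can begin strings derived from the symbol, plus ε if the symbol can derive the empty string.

We compute FIRST(S) using the standard algorithm.
FIRST(S) = {*}
FIRST(Y) = {*}
Therefore, FIRST(S) = {*}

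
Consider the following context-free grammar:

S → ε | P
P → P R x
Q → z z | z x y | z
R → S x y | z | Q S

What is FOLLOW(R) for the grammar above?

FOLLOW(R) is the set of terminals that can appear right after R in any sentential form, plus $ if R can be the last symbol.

We compute FOLLOW(R) using the standard algorithm.
FOLLOW(S) starts with {$}.
FIRST(P) = {}
FIRST(Q) = {z}
FIRST(R) = {x, z}
FIRST(S) = {ε}
FOLLOW(P) = {$, x, z}
FOLLOW(Q) = {x}
FOLLOW(R) = {x}
FOLLOW(S) = {$, x}
Therefore, FOLLOW(R) = {x}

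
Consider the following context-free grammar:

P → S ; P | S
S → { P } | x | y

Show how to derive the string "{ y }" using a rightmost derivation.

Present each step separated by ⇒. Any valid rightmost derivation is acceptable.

P ⇒ S ⇒ { P } ⇒ { S } ⇒ { y }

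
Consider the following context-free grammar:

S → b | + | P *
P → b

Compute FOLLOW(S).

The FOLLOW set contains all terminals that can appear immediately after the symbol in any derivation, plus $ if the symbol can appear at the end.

We compute FOLLOW(S) using the standard algorithm.
FOLLOW(S) starts with {$}.
FIRST(P) = {b}
FIRST(S) = {+, b}
FOLLOW(P) = {*}
FOLLOW(S) = {$}
Therefore, FOLLOW(S) = {$}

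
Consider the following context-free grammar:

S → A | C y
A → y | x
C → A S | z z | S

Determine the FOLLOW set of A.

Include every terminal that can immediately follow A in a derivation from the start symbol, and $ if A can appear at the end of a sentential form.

We compute FOLLOW(A) using the standard algorithm.
FOLLOW(S) starts with {$}.
FIRST(A) = {x, y}
FIRST(C) = {x, y, z}
FIRST(S) = {x, y, z}
FOLLOW(A) = {$, x, y, z}
FOLLOW(C) = {y}
FOLLOW(S) = {$, y}
Therefore, FOLLOW(A) = {$, x, y, z}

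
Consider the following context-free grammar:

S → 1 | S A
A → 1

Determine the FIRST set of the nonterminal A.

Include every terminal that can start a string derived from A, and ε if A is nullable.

We compute FIRST(A) using the standard algorithm.
FIRST(A) = {1}
FIRST(S) = {1}
Therefore, FIRST(A) = {1}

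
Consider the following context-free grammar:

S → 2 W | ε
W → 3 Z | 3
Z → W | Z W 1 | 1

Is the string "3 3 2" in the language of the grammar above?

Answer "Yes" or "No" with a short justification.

No - no valid derivation exists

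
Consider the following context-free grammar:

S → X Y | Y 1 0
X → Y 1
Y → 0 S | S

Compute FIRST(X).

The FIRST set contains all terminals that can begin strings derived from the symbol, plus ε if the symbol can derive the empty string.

We compute FIRST(X) using the standard algorithm.
FIRST(S) = {0}
FIRST(X) = {0}
FIRST(Y) = {0}
Therefore, FIRST(X) = {0}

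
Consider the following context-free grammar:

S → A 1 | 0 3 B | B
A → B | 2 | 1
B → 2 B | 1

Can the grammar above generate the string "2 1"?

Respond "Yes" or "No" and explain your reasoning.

Yes - a valid derivation exists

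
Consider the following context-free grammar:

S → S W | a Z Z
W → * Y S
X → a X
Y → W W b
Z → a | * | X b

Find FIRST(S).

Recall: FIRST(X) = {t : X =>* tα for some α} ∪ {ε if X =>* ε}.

We compute FIRST(S) using the standard algorithm.
FIRST(S) = {a}
FIRST(W) = {*}
FIRST(X) = {a}
FIRST(Y) = {*}
FIRST(Z) = {*, a}
Therefore, FIRST(S) = {a}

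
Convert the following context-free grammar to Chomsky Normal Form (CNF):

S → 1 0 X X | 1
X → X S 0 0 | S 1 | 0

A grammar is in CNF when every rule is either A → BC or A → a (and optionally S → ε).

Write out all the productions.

T1 → 1; T0 → 0; S → 1; X → 0; S → T1 X0; X0 → T0 X1; X1 → X X; X → X X2; X2 → S X3; X3 → T0 T0; X → S T1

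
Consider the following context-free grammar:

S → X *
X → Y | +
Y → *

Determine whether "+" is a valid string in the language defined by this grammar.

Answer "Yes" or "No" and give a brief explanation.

No - no valid derivation exists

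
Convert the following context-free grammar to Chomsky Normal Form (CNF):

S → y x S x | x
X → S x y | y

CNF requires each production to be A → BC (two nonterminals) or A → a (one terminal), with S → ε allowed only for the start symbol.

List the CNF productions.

TY → y; TX → x; S → x; X → y; S → TY X0; X0 → TX X1; X1 → S TX; X → S X2; X2 → TX TY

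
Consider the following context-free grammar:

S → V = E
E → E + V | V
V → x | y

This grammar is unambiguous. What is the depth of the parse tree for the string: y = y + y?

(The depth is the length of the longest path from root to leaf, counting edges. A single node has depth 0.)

4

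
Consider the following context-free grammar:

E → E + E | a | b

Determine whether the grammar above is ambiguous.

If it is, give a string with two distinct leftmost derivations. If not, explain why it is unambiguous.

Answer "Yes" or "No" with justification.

Yes - the string 'a + a + b + a + a + b' has two distinct leftmost derivations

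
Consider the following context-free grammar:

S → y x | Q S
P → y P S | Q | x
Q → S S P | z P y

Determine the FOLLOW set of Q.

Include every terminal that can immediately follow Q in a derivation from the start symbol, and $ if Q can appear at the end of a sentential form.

We compute FOLLOW(Q) using the standard algorithm.
FOLLOW(S) starts with {$}.
FIRST(P) = {x, y, z}
FIRST(Q) = {y, z}
FIRST(S) = {y, z}
FOLLOW(P) = {y, z}
FOLLOW(Q) = {y, z}
FOLLOW(S) = {$, x, y, z}
Therefore, FOLLOW(Q) = {y, z}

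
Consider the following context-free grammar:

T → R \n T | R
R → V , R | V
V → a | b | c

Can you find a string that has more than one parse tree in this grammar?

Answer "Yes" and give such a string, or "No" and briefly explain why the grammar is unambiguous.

No - the grammar is unambiguous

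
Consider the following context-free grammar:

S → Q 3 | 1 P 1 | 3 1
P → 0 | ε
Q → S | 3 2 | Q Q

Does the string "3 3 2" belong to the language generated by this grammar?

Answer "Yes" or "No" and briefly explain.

No - no valid derivation exists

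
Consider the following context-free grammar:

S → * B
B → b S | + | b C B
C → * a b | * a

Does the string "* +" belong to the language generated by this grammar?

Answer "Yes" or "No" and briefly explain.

Yes - a valid derivation exists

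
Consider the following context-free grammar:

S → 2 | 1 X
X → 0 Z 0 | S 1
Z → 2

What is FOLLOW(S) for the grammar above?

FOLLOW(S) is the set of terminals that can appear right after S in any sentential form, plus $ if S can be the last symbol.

We compute FOLLOW(S) using the standard algorithm.
FOLLOW(S) starts with {$}.
FIRST(S) = {1, 2}
FIRST(X) = {0, 1, 2}
FIRST(Z) = {2}
FOLLOW(S) = {$, 1}
FOLLOW(X) = {$, 1}
FOLLOW(Z) = {0}
Therefore, FOLLOW(S) = {$, 1}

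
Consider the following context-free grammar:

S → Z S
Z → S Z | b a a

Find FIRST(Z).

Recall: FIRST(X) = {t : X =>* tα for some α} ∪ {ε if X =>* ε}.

We compute FIRST(Z) using the standard algorithm.
FIRST(S) = {b}
FIRST(Z) = {b}
Therefore, FIRST(Z) = {b}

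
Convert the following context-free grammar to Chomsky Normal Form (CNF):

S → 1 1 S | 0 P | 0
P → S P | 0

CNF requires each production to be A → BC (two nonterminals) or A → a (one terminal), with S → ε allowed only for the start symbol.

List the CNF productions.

T1 → 1; T0 → 0; S → 0; P → 0; S → T1 X0; X0 → T1 S; S → T0 P; P → S P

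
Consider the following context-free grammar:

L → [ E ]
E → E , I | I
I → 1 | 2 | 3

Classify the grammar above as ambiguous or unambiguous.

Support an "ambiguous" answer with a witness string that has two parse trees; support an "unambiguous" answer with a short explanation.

Unambiguous - every string in the language has a unique parse tree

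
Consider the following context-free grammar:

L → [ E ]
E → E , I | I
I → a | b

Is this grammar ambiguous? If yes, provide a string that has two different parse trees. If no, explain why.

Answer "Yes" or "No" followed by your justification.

No - the grammar is unambiguous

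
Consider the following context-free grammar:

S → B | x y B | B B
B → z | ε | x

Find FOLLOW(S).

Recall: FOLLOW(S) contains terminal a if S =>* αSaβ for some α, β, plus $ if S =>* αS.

We compute FOLLOW(S) using the standard algorithm.
FOLLOW(S) starts with {$}.
FIRST(B) = {x, z, ε}
FIRST(S) = {x, z, ε}
FOLLOW(B) = {$, x, z}
FOLLOW(S) = {$}
Therefore, FOLLOW(S) = {$}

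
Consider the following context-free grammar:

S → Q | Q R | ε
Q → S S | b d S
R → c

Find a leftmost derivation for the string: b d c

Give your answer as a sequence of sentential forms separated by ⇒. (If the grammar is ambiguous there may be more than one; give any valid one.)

S ⇒ Q R ⇒ b d S R ⇒ b d Q R ⇒ b d S S R ⇒ b d S R ⇒ b d R ⇒ b d c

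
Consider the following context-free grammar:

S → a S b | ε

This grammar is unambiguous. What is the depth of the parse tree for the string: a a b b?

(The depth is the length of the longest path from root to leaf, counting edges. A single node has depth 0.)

3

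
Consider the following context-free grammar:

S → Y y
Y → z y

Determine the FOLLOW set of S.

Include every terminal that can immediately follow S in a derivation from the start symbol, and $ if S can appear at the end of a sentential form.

We compute FOLLOW(S) using the standard algorithm.
FOLLOW(S) starts with {$}.
FIRST(S) = {z}
FIRST(Y) = {z}
FOLLOW(S) = {$}
FOLLOW(Y) = {y}
Therefore, FOLLOW(S) = {$}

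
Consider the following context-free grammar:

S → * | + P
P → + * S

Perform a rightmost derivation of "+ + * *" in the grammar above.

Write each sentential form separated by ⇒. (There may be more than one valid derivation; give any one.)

S ⇒ + P ⇒ + + * S ⇒ + + * *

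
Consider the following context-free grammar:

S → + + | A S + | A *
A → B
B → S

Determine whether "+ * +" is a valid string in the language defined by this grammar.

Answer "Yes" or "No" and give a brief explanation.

No - no valid derivation exists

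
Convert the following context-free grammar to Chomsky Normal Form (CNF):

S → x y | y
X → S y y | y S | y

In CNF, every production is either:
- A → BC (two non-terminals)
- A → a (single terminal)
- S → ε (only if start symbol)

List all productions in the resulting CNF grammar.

TX → x; TY → y; S → y; X → y; S → TX TY; X → S X0; X0 → TY TY; X → TY S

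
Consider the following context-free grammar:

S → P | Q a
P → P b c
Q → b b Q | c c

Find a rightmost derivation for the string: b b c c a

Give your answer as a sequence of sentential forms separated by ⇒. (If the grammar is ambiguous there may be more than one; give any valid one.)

S ⇒ Q a ⇒ b b Q a ⇒ b b c c a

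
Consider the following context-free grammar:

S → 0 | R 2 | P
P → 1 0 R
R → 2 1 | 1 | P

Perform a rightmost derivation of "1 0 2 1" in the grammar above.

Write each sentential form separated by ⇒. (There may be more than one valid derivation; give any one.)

S ⇒ P ⇒ 1 0 R ⇒ 1 0 2 1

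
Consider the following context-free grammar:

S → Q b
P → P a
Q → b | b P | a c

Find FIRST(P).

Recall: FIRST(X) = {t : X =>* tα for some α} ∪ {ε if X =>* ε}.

We compute FIRST(P) using the standard algorithm.
FIRST(P) = {}
FIRST(Q) = {a, b}
FIRST(S) = {a, b}
Therefore, FIRST(P) = {}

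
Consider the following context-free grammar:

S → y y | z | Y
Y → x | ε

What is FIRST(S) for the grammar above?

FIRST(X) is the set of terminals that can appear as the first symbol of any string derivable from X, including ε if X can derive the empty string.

We compute FIRST(S) using the standard algorithm.
FIRST(S) = {x, y, z, ε}
FIRST(Y) = {x, ε}
Therefore, FIRST(S) = {x, y, z, ε}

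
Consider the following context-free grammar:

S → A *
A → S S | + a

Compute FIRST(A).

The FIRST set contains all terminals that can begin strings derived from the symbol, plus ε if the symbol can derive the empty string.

We compute FIRST(A) using the standard algorithm.
FIRST(A) = {+}
FIRST(S) = {+}
Therefore, FIRST(A) = {+}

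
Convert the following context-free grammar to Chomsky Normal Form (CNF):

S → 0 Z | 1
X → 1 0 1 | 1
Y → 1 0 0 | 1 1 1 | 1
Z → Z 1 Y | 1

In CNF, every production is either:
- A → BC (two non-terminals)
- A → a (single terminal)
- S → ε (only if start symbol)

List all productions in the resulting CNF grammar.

T0 → 0; S → 1; T1 → 1; X → 1; Y → 1; Z → 1; S → T0 Z; X → T1 X0; X0 → T0 T1; Y → T1 X1; X1 → T0 T0; Y → T1 X2; X2 → T1 T1; Z → Z X3; X3 → T1 Y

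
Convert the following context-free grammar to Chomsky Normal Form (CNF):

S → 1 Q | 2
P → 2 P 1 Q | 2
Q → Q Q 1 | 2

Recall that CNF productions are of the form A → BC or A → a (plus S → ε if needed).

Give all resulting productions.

T1 → 1; S → 2; T2 → 2; P → 2; Q → 2; S → T1 Q; P → T2 X0; X0 → P X1; X1 → T1 Q; Q → Q X2; X2 → Q T1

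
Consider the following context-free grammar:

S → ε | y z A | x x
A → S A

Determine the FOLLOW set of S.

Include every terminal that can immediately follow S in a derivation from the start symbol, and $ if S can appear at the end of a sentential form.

We compute FOLLOW(S) using the standard algorithm.
FOLLOW(S) starts with {$}.
FIRST(A) = {x, y}
FIRST(S) = {x, y, ε}
FOLLOW(A) = {$, x, y}
FOLLOW(S) = {$, x, y}
Therefore, FOLLOW(S) = {$, x, y}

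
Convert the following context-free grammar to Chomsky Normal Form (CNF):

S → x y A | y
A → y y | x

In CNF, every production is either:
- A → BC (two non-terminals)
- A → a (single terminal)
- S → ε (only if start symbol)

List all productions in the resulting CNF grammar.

TX → x; TY → y; S → y; A → x; S → TX X0; X0 → TY A; A → TY TY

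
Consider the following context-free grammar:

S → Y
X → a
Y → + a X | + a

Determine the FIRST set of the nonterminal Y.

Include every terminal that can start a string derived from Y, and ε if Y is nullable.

We compute FIRST(Y) using the standard algorithm.
FIRST(S) = {+}
FIRST(X) = {a}
FIRST(Y) = {+}
Therefore, FIRST(Y) = {+}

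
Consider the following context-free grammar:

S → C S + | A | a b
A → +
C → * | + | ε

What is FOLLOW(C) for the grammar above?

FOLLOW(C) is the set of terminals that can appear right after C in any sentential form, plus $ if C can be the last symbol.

We compute FOLLOW(C) using the standard algorithm.
FOLLOW(S) starts with {$}.
FIRST(A) = {+}
FIRST(C) = {*, +, ε}
FIRST(S) = {*, +, a}
FOLLOW(A) = {$, +}
FOLLOW(C) = {*, +, a}
FOLLOW(S) = {$, +}
Therefore, FOLLOW(C) = {*, +, a}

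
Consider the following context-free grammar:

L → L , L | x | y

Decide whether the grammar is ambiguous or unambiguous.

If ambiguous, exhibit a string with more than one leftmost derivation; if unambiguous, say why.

Ambiguous - the string 'x , y , y , y , y' has two distinct leftmost derivations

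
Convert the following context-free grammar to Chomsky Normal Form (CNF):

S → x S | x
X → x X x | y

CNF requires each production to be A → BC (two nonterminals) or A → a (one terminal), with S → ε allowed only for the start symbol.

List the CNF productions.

TX → x; S → x; X → y; S → TX S; X → TX X0; X0 → X TX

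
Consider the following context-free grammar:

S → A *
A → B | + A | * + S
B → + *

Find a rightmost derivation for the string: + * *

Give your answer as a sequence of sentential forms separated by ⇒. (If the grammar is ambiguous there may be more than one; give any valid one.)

S ⇒ A * ⇒ B * ⇒ + * *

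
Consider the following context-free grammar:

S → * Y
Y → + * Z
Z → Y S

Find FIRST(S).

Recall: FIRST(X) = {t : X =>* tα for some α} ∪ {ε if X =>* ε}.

We compute FIRST(S) using the standard algorithm.
FIRST(S) = {*}
FIRST(Y) = {+}
FIRST(Z) = {+}
Therefore, FIRST(S) = {*}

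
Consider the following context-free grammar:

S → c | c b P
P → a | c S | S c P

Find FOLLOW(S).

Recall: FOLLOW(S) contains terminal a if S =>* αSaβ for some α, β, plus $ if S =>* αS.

We compute FOLLOW(S) using the standard algorithm.
FOLLOW(S) starts with {$}.
FIRST(P) = {a, c}
FIRST(S) = {c}
FOLLOW(P) = {$, c}
FOLLOW(S) = {$, c}
Therefore, FOLLOW(S) = {$, c}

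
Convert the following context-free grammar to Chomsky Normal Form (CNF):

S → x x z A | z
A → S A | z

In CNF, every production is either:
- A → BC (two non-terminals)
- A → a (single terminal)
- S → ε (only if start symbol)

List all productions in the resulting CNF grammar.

TX → x; TZ → z; S → z; A → z; S → TX X0; X0 → TX X1; X1 → TZ A; A → S A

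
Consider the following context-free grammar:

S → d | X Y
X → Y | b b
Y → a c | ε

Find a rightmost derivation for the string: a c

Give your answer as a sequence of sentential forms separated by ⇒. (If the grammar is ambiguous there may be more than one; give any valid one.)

S ⇒ X Y ⇒ X a c ⇒ Y a c ⇒ a c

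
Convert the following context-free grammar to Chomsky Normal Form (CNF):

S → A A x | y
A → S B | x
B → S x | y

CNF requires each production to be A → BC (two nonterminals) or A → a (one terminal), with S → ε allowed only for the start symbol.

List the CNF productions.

TX → x; S → y; A → x; B → y; S → A X0; X0 → A TX; A → S B; B → S TX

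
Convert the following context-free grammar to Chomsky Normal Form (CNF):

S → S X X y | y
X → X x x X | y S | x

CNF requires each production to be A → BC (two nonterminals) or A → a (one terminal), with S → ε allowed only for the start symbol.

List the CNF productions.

TY → y; S → y; TX → x; X → x; S → S X0; X0 → X X1; X1 → X TY; X → X X2; X2 → TX X3; X3 → TX X; X → TY S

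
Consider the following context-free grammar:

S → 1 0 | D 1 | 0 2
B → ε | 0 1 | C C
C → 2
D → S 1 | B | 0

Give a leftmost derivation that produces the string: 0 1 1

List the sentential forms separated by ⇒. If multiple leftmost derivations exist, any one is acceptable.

S ⇒ D 1 ⇒ B 1 ⇒ 0 1 1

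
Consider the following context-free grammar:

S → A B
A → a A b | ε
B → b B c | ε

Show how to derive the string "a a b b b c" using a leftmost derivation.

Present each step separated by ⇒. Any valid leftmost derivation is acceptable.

S ⇒ A B ⇒ a A b B ⇒ a a A b b B ⇒ a a b b B ⇒ a a b b b B c ⇒ a a b b b c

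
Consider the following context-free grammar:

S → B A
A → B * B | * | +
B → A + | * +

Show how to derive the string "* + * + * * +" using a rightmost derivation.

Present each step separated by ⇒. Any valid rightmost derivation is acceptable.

S ⇒ B A ⇒ B B * B ⇒ B B * * + ⇒ B * + * * + ⇒ * + * + * * +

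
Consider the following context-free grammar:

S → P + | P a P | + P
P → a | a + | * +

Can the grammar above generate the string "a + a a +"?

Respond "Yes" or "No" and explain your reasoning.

Yes - a valid derivation exists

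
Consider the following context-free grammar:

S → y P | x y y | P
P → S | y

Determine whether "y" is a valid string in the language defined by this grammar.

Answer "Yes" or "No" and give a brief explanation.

Yes - a valid derivation exists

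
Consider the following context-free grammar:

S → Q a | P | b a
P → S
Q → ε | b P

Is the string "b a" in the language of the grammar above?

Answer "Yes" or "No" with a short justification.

Yes - a valid derivation exists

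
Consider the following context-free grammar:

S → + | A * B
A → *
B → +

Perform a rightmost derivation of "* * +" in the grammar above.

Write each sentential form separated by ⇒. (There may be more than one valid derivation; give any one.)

S ⇒ A * B ⇒ A * + ⇒ * * +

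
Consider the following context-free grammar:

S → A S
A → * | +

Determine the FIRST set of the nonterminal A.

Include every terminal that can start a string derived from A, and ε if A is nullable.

We compute FIRST(A) using the standard algorithm.
FIRST(A) = {*, +}
FIRST(S) = {*, +}
Therefore, FIRST(A) = {*, +}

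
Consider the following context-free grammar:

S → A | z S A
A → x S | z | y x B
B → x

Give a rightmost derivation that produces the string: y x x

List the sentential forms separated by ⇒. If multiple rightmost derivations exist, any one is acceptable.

S ⇒ A ⇒ y x B ⇒ y x x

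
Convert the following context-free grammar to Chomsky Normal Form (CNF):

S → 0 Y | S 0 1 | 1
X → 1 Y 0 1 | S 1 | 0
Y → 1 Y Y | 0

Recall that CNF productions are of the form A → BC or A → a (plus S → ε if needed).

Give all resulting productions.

T0 → 0; T1 → 1; S → 1; X → 0; Y → 0; S → T0 Y; S → S X0; X0 → T0 T1; X → T1 X1; X1 → Y X2; X2 → T0 T1; X → S T1; Y → T1 X3; X3 → Y Y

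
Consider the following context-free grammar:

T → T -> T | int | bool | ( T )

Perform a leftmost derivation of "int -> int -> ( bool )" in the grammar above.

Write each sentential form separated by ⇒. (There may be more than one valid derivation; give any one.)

T ⇒ T -> T ⇒ int -> T ⇒ int -> T -> T ⇒ int -> int -> T ⇒ int -> int -> ( T ) ⇒ int -> int -> ( bool )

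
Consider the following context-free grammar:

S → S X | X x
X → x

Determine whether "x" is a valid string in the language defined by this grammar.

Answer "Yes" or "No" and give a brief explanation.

No - no valid derivation exists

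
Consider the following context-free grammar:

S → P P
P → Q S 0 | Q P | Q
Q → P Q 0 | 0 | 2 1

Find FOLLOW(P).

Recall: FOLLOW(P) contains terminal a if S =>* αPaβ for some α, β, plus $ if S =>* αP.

We compute FOLLOW(P) using the standard algorithm.
FOLLOW(S) starts with {$}.
FIRST(P) = {0, 2}
FIRST(Q) = {0, 2}
FIRST(S) = {0, 2}
FOLLOW(P) = {$, 0, 2}
FOLLOW(Q) = {$, 0, 2}
FOLLOW(S) = {$, 0}
Therefore, FOLLOW(P) = {$, 0, 2}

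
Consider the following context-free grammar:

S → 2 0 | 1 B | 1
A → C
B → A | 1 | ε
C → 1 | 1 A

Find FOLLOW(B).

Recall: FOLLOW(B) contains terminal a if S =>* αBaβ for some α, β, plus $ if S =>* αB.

We compute FOLLOW(B) using the standard algorithm.
FOLLOW(S) starts with {$}.
FIRST(A) = {1}
FIRST(B) = {1, ε}
FIRST(C) = {1}
FIRST(S) = {1, 2}
FOLLOW(A) = {$}
FOLLOW(B) = {$}
FOLLOW(C) = {$}
FOLLOW(S) = {$}
Therefore, FOLLOW(B) = {$}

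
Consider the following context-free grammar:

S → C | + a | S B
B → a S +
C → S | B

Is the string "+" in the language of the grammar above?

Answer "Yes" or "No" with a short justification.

No - no valid derivation exists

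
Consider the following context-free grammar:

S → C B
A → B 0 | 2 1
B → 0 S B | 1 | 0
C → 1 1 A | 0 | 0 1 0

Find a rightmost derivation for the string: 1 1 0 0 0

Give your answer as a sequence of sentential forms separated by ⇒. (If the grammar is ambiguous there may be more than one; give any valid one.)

S ⇒ C B ⇒ C 0 ⇒ 1 1 A 0 ⇒ 1 1 B 0 0 ⇒ 1 1 0 0 0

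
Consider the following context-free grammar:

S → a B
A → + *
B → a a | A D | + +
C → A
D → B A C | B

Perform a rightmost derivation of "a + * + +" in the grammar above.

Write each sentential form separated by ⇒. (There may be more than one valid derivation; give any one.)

S ⇒ a B ⇒ a A D ⇒ a A B ⇒ a A + + ⇒ a + * + +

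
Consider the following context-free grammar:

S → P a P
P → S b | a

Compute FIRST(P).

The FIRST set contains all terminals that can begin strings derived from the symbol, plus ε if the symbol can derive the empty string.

We compute FIRST(P) using the standard algorithm.
FIRST(P) = {a}
FIRST(S) = {a}
Therefore, FIRST(P) = {a}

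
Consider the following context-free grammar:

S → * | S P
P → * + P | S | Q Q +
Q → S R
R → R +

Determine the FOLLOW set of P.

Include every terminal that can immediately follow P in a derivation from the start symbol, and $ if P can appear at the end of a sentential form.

We compute FOLLOW(P) using the standard algorithm.
FOLLOW(S) starts with {$}.
FIRST(P) = {*}
FIRST(Q) = {*}
FIRST(R) = {}
FIRST(S) = {*}
FOLLOW(P) = {$, *}
FOLLOW(Q) = {*, +}
FOLLOW(R) = {*, +}
FOLLOW(S) = {$, *}
Therefore, FOLLOW(P) = {$, *}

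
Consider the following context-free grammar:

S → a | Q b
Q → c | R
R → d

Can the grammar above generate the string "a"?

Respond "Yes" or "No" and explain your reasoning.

Yes - a valid derivation exists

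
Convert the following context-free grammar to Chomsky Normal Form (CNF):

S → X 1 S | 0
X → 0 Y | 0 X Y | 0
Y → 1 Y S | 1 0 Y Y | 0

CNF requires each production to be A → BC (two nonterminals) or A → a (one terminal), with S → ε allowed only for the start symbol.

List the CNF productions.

T1 → 1; S → 0; T0 → 0; X → 0; Y → 0; S → X X0; X0 → T1 S; X → T0 Y; X → T0 X1; X1 → X Y; Y → T1 X2; X2 → Y S; Y → T1 X3; X3 → T0 X4; X4 → Y Y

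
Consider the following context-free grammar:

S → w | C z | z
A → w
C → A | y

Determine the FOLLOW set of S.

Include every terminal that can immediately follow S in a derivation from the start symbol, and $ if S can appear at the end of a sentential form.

We compute FOLLOW(S) using the standard algorithm.
FOLLOW(S) starts with {$}.
FIRST(A) = {w}
FIRST(C) = {w, y}
FIRST(S) = {w, y, z}
FOLLOW(A) = {z}
FOLLOW(C) = {z}
FOLLOW(S) = {$}
Therefore, FOLLOW(S) = {$}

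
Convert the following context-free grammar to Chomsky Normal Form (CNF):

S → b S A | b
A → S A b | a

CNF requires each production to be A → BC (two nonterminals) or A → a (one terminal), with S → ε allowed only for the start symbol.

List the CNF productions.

TB → b; S → b; A → a; S → TB X0; X0 → S A; A → S X1; X1 → A TB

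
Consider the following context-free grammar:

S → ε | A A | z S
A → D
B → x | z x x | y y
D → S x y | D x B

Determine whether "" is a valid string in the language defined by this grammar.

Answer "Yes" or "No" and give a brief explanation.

Yes - a valid derivation exists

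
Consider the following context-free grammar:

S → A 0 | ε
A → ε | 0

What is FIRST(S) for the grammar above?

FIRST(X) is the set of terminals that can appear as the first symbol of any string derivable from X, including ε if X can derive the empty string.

We compute FIRST(S) using the standard algorithm.
FIRST(A) = {0, ε}
FIRST(S) = {0, ε}
Therefore, FIRST(S) = {0, ε}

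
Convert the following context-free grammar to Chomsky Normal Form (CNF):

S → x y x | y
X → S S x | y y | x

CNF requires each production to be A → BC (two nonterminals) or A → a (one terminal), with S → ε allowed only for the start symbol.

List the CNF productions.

TX → x; TY → y; S → y; X → x; S → TX X0; X0 → TY TX; X → S X1; X1 → S TX; X → TY TY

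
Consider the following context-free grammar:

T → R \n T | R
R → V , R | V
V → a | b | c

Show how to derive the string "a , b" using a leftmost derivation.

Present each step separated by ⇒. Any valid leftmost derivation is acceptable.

T ⇒ R ⇒ V , R ⇒ a , R ⇒ a , V ⇒ a , b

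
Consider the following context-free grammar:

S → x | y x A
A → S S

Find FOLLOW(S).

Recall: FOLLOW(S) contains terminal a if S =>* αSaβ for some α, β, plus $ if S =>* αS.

We compute FOLLOW(S) using the standard algorithm.
FOLLOW(S) starts with {$}.
FIRST(A) = {x, y}
FIRST(S) = {x, y}
FOLLOW(A) = {$, x, y}
FOLLOW(S) = {$, x, y}
Therefore, FOLLOW(S) = {$, x, y}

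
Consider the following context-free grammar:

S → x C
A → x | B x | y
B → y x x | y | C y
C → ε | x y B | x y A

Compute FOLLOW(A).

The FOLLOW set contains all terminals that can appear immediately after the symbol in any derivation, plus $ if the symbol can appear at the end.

We compute FOLLOW(A) using the standard algorithm.
FOLLOW(S) starts with {$}.
FIRST(A) = {x, y}
FIRST(B) = {x, y}
FIRST(C) = {x, ε}
FIRST(S) = {x}
FOLLOW(A) = {$, y}
FOLLOW(B) = {$, x, y}
FOLLOW(C) = {$, y}
FOLLOW(S) = {$}
Therefore, FOLLOW(A) = {$, y}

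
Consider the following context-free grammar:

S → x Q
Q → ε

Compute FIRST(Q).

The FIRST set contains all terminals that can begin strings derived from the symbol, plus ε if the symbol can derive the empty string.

We compute FIRST(Q) using the standard algorithm.
FIRST(Q) = {ε}
FIRST(S) = {x}
Therefore, FIRST(Q) = {ε}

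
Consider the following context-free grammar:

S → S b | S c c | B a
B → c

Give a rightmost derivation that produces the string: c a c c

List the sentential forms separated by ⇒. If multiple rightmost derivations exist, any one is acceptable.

S ⇒ S c c ⇒ B a c c ⇒ c a c c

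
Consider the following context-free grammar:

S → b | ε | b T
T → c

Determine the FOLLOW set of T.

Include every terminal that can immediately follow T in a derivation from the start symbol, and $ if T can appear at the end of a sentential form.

We compute FOLLOW(T) using the standard algorithm.
FOLLOW(S) starts with {$}.
FIRST(S) = {b, ε}
FIRST(T) = {c}
FOLLOW(S) = {$}
FOLLOW(T) = {$}
Therefore, FOLLOW(T) = {$}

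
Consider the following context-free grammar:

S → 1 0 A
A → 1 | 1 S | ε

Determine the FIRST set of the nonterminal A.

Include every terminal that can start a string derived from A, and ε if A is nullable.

We compute FIRST(A) using the standard algorithm.
FIRST(A) = {1, ε}
FIRST(S) = {1}
Therefore, FIRST(A) = {1, ε}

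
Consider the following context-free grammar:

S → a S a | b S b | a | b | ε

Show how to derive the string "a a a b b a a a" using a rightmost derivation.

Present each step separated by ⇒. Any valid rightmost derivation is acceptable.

S ⇒ a S a ⇒ a a S a a ⇒ a a a S a a a ⇒ a a a b S b a a a ⇒ a a a b b a a a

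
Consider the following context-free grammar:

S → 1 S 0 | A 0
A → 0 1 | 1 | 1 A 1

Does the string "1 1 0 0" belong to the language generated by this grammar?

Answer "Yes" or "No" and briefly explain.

Yes - a valid derivation exists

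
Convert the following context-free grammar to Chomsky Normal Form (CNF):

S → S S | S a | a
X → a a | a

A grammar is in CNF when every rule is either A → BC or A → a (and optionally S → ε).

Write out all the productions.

TA → a; S → a; X → a; S → S S; S → S TA; X → TA TA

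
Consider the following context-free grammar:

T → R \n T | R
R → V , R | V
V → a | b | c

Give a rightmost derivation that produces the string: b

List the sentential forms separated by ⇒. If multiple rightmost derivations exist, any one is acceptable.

T ⇒ R ⇒ V ⇒ b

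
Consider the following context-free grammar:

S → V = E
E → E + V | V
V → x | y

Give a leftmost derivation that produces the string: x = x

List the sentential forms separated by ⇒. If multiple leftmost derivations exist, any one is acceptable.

S ⇒ V = E ⇒ x = E ⇒ x = V ⇒ x = x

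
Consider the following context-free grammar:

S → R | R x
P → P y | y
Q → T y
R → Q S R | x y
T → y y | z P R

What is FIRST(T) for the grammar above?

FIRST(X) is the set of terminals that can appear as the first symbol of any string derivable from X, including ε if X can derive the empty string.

We compute FIRST(T) using the standard algorithm.
FIRST(P) = {y}
FIRST(Q) = {y, z}
FIRST(R) = {x, y, z}
FIRST(S) = {x, y, z}
FIRST(T) = {y, z}
Therefore, FIRST(T) = {y, z}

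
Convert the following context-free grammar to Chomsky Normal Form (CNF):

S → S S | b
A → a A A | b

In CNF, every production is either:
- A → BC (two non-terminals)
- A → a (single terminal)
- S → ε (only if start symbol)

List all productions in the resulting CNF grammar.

S → b; TA → a; A → b; S → S S; A → TA X0; X0 → A A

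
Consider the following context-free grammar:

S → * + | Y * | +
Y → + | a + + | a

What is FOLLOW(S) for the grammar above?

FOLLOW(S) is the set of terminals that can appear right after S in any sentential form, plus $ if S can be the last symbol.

We compute FOLLOW(S) using the standard algorithm.
FOLLOW(S) starts with {$}.
FIRST(S) = {*, +, a}
FIRST(Y) = {+, a}
FOLLOW(S) = {$}
FOLLOW(Y) = {*}
Therefore, FOLLOW(S) = {$}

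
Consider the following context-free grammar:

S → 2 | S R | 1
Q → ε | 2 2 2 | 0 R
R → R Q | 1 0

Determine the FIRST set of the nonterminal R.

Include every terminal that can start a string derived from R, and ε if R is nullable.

We compute FIRST(R) using the standard algorithm.
FIRST(Q) = {0, 2, ε}
FIRST(R) = {1}
FIRST(S) = {1, 2}
Therefore, FIRST(R) = {1}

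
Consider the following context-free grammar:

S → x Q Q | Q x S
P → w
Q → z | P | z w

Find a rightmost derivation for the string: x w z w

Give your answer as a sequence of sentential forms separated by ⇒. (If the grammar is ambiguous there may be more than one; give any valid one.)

S ⇒ x Q Q ⇒ x Q z w ⇒ x P z w ⇒ x w z w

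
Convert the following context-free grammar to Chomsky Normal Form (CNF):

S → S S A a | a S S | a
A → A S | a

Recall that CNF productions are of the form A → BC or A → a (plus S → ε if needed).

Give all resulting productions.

TA → a; S → a; A → a; S → S X0; X0 → S X1; X1 → A TA; S → TA X2; X2 → S S; A → A S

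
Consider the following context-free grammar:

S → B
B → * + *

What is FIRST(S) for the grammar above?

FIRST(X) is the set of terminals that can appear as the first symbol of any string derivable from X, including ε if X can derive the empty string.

We compute FIRST(S) using the standard algorithm.
FIRST(B) = {*}
FIRST(S) = {*}
Therefore, FIRST(S) = {*}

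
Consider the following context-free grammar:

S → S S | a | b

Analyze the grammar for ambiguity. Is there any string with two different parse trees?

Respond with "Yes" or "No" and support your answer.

Yes - the string 'b b b a b' has two distinct parse trees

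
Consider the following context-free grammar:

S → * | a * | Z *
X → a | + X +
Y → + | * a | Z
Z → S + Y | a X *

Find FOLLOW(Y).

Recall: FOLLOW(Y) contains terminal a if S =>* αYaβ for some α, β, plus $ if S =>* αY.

We compute FOLLOW(Y) using the standard algorithm.
FOLLOW(S) starts with {$}.
FIRST(S) = {*, a}
FIRST(X) = {+, a}
FIRST(Y) = {*, +, a}
FIRST(Z) = {*, a}
FOLLOW(S) = {$, +}
FOLLOW(X) = {*, +}
FOLLOW(Y) = {*}
FOLLOW(Z) = {*}
Therefore, FOLLOW(Y) = {*}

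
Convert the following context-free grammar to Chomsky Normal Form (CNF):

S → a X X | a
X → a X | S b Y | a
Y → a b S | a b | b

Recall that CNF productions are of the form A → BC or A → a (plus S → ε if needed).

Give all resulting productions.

TA → a; S → a; TB → b; X → a; Y → b; S → TA X0; X0 → X X; X → TA X; X → S X1; X1 → TB Y; Y → TA X2; X2 → TB S; Y → TA TB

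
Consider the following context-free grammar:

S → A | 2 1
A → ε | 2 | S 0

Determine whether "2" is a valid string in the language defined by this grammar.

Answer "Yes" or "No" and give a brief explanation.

Yes - a valid derivation exists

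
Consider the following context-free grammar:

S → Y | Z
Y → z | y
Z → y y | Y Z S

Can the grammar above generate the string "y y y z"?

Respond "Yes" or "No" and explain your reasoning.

Yes - a valid derivation exists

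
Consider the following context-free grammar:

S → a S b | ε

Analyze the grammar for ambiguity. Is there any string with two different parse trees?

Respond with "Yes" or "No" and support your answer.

No - the grammar is unambiguous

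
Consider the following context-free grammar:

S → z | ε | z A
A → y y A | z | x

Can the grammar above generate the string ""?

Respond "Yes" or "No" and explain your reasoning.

Yes - a valid derivation exists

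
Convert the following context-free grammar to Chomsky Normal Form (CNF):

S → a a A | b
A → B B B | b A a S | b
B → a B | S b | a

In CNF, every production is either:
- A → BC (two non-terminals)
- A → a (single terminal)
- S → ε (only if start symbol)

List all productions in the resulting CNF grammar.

TA → a; S → b; TB → b; A → b; B → a; S → TA X0; X0 → TA A; A → B X1; X1 → B B; A → TB X2; X2 → A X3; X3 → TA S; B → TA B; B → S TB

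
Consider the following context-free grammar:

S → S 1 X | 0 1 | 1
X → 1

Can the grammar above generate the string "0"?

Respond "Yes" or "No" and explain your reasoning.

No - no valid derivation exists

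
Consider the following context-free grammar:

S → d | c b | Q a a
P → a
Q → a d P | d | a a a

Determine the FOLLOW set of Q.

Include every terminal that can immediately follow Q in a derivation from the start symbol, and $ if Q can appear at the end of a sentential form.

We compute FOLLOW(Q) using the standard algorithm.
FOLLOW(S) starts with {$}.
FIRST(P) = {a}
FIRST(Q) = {a, d}
FIRST(S) = {a, c, d}
FOLLOW(P) = {a}
FOLLOW(Q) = {a}
FOLLOW(S) = {$}
Therefore, FOLLOW(Q) = {a}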